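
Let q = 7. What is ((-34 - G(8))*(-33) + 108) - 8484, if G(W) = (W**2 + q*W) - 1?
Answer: -3327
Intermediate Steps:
G(W) = -1 + W**2 + 7*W (G(W) = (W**2 + 7*W) - 1 = -1 + W**2 + 7*W)
((-34 - G(8))*(-33) + 108) - 8484 = ((-34 - (-1 + 8**2 + 7*8))*(-33) + 108) - 8484 = ((-34 - (-1 + 64 + 56))*(-33) + 108) - 8484 = ((-34 - 1*119)*(-33) + 108) - 8484 = ((-34 - 119)*(-33) + 108) - 8484 = (-153*(-33) + 108) - 8484 = (5049 + 108) - 8484 = 5157 - 8484 = -3327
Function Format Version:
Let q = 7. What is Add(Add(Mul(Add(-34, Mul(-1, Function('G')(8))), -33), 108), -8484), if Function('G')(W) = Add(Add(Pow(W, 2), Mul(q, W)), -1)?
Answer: -3327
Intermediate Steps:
Function('G')(W) = Add(-1, Pow(W, 2), Mul(7, W)) (Function('G')(W) = Add(Add(Pow(W, 2), Mul(7, W)), -1) = Add(-1, Pow(W, 2), Mul(7, W)))
Add(Add(Mul(Add(-34, Mul(-1, Function('G')(8))), -33), 108), -8484) = Add(Add(Mul(Add(-34, Mul(-1, Add(-1, Pow(8, 2), Mul(7, 8)))), -33), 108), -8484) = Add(Add(Mul(Add(-34, Mul(-1, Add(-1, 64, 56))), -33), 108), -8484) = Add(Add(Mul(Add(-34, Mul(-1, 119)), -33), 108), -8484) = Add(Add(Mul(Add(-34, -119), -33), 108), -8484) = Add(Add(Mul(-153, -33), 108), -8484) = Add(Add(5049, 108), -8484) = Add(5157, -8484) = -3327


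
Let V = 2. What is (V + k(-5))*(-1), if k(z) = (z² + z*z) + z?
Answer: -47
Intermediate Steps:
k(z) = z + 2*z² (k(z) = (z² + z²) + z = 2*z² + z = z + 2*z²)
(V + k(-5))*(-1) = (2 - 5*(1 + 2*(-5)))*(-1) = (2 - 5*(1 - 10))*(-1) = (2 - 5*(-9))*(-1) = (2 + 45)*(-1) = 47*(-1) = -47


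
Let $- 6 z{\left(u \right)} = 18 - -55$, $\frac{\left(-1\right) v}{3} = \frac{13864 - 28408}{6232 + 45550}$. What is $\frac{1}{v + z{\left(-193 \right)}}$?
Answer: $- \frac{155346}{1759147} \approx -0.088308$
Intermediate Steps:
$v = \frac{21816}{25891}$ ($v = - 3 \frac{13864 - 28408}{6232 + 45550} = - 3 \left(- \frac{14544}{51782}\right) = - 3 \left(\left(-14544\right) \frac{1}{51782}\right) = \left(-3\right) \left(- \frac{7272}{25891}\right) = \frac{21816}{25891} \approx 0.84261$)
$z{\left(u \right)} = - \frac{73}{6}$ ($z{\left(u \right)} = - \frac{18 - -55}{6} = - \frac{18 + 55}{6} = \left(- \frac{1}{6}\right) 73 = - \frac{73}{6}$)
$\frac{1}{v + z{\left(-193 \right)}} = \frac{1}{\frac{21816}{25891} - \frac{73}{6}} = \frac{1}{- \frac{1759147}{155346}} = - \frac{155346}{1759147}$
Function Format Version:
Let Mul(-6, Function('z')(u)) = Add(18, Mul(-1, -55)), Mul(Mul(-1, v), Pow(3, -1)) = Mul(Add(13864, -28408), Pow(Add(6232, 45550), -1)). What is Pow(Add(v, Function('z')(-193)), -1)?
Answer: Rational(-155346, 1759147) ≈ -0.088308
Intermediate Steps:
v = Rational(21816, 25891) (v = Mul(-3, Mul(Add(13864, -28408), Pow(Add(6232, 45550), -1))) = Mul(-3, Mul(-14544, Pow(51782, -1))) = Mul(-3, Mul(-14544, Rational(1, 51782))) = Mul(-3, Rational(-7272, 25891)) = Rational(21816, 25891) ≈ 0.84261)
Function('z')(u) = Rational(-73, 6) (Function('z')(u) = Mul(Rational(-1, 6), Add(18, Mul(-1, -55))) = Mul(Rational(-1, 6), Add(18, 55)) = Mul(Rational(-1, 6), 73) = Rational(-73, 6))
Pow(Add(v, Function('z')(-193)), -1) = Pow(Add(Rational(21816, 25891), Rational(-73, 6)), -1) = Pow(Rational(-1759147, 155346), -1) = Rational(-155346, 1759147)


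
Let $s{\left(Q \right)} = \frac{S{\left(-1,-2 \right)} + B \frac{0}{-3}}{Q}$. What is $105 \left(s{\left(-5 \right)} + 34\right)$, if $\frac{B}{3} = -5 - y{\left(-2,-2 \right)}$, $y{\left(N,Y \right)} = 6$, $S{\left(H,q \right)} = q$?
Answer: $3612$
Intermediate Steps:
$B = -33$ ($B = 3 \left(-5 - 6\right) = 3 \left(-11\right) = -33$)
$s{\left(Q \right)} = - \frac{2}{Q}$ ($s{\left(Q \right)} = \frac{-2 - 33 \frac{0}{-3}}{Q} = \frac{-2 - 33 \cdot 0 \left(- \frac{1}{3}\right)}{Q} = \frac{-2 - 0}{Q} = \frac{-2 + 0}{Q} = - \frac{2}{Q}$)
$105 \left(s{\left(-5 \right)} + 34\right) = 105 \left(- \frac{2}{-5} + 34\right) = 105 \left(\left(-2\right) \left(- \frac{1}{5}\right) + 34\right) = 105 \left(\frac{2}{5} + 34\right) = 105 \cdot \frac{172}{5} = 3612$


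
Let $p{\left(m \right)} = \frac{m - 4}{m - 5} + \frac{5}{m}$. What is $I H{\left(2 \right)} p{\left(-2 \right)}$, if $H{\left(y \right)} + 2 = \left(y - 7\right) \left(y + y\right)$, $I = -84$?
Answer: $-3036$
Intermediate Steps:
$H{\left(y \right)} = -2 + 2 y \left(-7 + y\right)$ ($H{\left(y \right)} = -2 + \left(y - 7\right) \left(y + y\right) = -2 + \left(-7 + y\right) 2 y = -2 + 2 y \left(-7 + y\right)$)
$p{\left(m \right)} = \frac{5}{m} + \frac{-4 + m}{-5 + m}$ ($p{\left(m \right)} = \frac{-4 + m}{m - 5} + \frac{5}{m} = \frac{-4 + m}{-5 + m} + \frac{5}{m} = \frac{5}{m} + \frac{-4 + m}{-5 + m}$)
$I H{\left(2 \right)} p{\left(-2 \right)} = - 84 \left(-2 - 28 + 2 \cdot 2^{2}\right) \frac{-25 - 2 + \left(-2\right)^{2}}{\left(-2\right) \left(-5 - 2\right)} = - 84 \left(-2 - 28 + 2 \cdot 4\right) \left(- \frac{-25 - 2 + 4}{2 \left(-7\right)}\right) = - 84 \left(-2 - 28 + 8\right) \left(\left(- \frac{1}{2}\right) \left(- \frac{1}{7}\right) \left(-23\right)\right) = \left(-84\right) \left(-22\right) \left(- \frac{23}{14}\right) = 1848 \left(- \frac{23}{14}\right) = -3036$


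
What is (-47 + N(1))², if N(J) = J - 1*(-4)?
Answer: 1764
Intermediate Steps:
N(J) = 4 + J (N(J) = J + 4 = 4 + J)
(-47 + N(1))² = (-47 + (4 + 1))² = (-47 + 5)² = (-42)² = 1764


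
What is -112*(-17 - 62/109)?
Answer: 214480/109 ≈ 1967.7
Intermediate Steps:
-112*(-17 - 62/109) = -112*(-1915/109) = 214480/109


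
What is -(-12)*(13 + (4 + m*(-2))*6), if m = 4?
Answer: -132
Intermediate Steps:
-(-12)*(13 + (4 + m*(-2))*6) = -(-12)*(13 + (4 + 4*(-2))*6) = -(-12)*(13 + (4 - 8)*6) = -(-12)*(13 - 4*6) = -(-12)*(13 - 24) = -(-12)*(-11) = -1*132 = -132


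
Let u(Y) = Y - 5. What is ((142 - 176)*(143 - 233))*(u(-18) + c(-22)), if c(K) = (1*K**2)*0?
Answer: -70380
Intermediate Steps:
c(K) = 0 (c(K) = K**2*0 = 0)
u(Y) = -5 + Y
((142 - 176)*(143 - 233))*(u(-18) + c(-22)) = ((142 - 176)*(143 - 233))*((-5 - 18) + 0) = (-34*(-90))*(-23 + 0) = 3060*(-23) = -70380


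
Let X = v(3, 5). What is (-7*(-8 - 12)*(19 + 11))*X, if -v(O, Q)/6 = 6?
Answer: -151200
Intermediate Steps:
v(O, Q) = -36 (v(O, Q) = -6*6 = -36)
X = -36
(-7*(-8 - 12)*(19 + 11))*X = -7*(-8 - 12)*(19 + 11)*(-36) = -(-140)*30*(-36) = -7*(-600)*(-36) = 4200*(-36) = -151200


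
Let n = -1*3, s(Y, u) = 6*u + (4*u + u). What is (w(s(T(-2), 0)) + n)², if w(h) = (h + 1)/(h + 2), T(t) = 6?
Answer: 25/4 ≈ 6.2500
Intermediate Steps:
s(Y, u) = 11*u (s(Y, u) = 6*u + 5*u = 11*u)
n = -3
w(h) = (1 + h)/(2 + h)
(w(s(T(-2), 0)) + n)² = ((1 + 11*0)/(2 + 11*0) - 3)² = ((1 + 0)/(2 + 0) - 3)² = (1/2 - 3)² = ((½)*1 - 3)² = (½ - 3)² = (-5/2)² = 25/4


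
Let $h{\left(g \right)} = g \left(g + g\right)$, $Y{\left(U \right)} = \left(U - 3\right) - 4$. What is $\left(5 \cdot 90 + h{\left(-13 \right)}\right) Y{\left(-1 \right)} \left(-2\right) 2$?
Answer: $25216$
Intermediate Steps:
$Y{\left(U \right)} = -7 + U$ ($Y{\left(U \right)} = \left(-3 + U\right) - 4 = -7 + U$)
$h{\left(g \right)} = 2 g^{2}$ ($h{\left(g \right)} = g 2 g = 2 g^{2}$)
$\left(5 \cdot 90 + h{\left(-13 \right)}\right) Y{\left(-1 \right)} \left(-2\right) 2 = \left(5 \cdot 90 + 2 \left(-13\right)^{2}\right) \left(-7 - 1\right) \left(-2\right) 2 = \left(450 + 2 \cdot 169\right) \left(-8\right) \left(-2\right) 2 = \left(450 + 338\right) 16 \cdot 2 = 788 \cdot 32 = 25216$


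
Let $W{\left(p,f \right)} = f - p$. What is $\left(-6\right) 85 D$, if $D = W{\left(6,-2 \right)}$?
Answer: $4080$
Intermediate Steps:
$D = -8$ ($D = -2 - 6 = -8$)
$\left(-6\right) 85 D = \left(-6\right) 85 \left(-8\right) = \left(-510\right) \left(-8\right) = 4080$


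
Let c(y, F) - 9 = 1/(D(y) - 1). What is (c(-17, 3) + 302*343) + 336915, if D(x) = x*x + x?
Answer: 119378211/271 ≈ 4.4051e+5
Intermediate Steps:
D(x) = x + x² (D(x) = x² + x = x + x²)
c(y, F) = 9 + 1/(-1 + y*(1 + y)) (c(y, F) = 9 + 1/(y*(1 + y) - 1) = 9 + 1/(-1 + y*(1 + y)))
(c(-17, 3) + 302*343) + 336915 = ((-8 + 9*(-17)*(1 - 17))/(-1 - 17*(1 - 17)) + 302*343) + 336915 = ((-8 + 9*(-17)*(-16))/(-1 - 17*(-16)) + 103586) + 336915 = ((-8 + 2448)/(-1 + 272) + 103586) + 336915 = (2440/271 + 103586) + 336915 = 28074246/271 + 336915 = 119378211/271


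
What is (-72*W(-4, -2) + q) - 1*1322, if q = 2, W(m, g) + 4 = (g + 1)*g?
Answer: -1176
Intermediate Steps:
W(m, g) = -4 + g*(1 + g) (W(m, g) = -4 + (g + 1)*g = -4 + (1 + g)*g = -4 + g*(1 + g))
(-72*W(-4, -2) + q) - 1*1322 = (-72*(-4 - 2 + (-2)²) + 2) - 1*1322 = (-72*(-4 - 2 + 4) + 2) - 1322 = (-72*(-2) + 2) - 1322 = (144 + 2) - 1322 = 146 - 1322 = -1176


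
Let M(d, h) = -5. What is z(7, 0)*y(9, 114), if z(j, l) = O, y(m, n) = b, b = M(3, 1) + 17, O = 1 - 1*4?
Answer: -36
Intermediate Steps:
O = -3 (O = 1 - 4 = -3)
b = 12 (b = -5 + 17 = 12)
y(m, n) = 12
z(j, l) = -3
z(7, 0)*y(9, 114) = -3*12 = -36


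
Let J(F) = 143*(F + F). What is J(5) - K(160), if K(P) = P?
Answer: 1270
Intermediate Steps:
J(F) = 286*F (J(F) = 143*(2*F) = 286*F)
J(5) - K(160) = 286*5 - 1*160 = 1430 - 160 = 1270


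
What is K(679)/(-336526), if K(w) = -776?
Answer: 388/168263 ≈ 0.0023059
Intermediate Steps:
K(679)/(-336526) = -776/(-336526) = -776*(-1/336526) = 388/168263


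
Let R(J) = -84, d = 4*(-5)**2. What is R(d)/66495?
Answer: -28/22165 ≈ -0.0012633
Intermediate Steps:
d = 100 (d = 4*25 = 100)
R(d)/66495 = -84/66495 = -84*1/66495 = -28/22165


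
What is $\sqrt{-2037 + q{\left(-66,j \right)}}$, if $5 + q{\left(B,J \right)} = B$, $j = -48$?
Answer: $2 i \sqrt{527} \approx 45.913 i$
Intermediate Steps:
$q{\left(B,J \right)} = -5 + B$
$\sqrt{-2037 + q{\left(-66,j \right)}} = \sqrt{-2037 - 71} = \sqrt{-2108} = 2 i \sqrt{527}$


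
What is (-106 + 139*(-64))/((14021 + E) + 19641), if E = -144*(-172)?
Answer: -4501/29215 ≈ -0.15406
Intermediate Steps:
E = 24768
(-106 + 139*(-64))/((14021 + E) + 19641) = (-106 + 139*(-64))/((14021 + 24768) + 19641) = (-106 - 8896)/(38789 + 19641) = -9002/58430 = -9002*1/58430 = -4501/29215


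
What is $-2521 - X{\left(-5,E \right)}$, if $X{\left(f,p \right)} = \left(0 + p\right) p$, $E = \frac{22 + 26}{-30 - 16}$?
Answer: $- \frac{1334185}{529} \approx -2522.1$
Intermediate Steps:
$E = - \frac{24}{23}$ ($E = \frac{48}{-46} = 48 \left(- \frac{1}{46}\right) = - \frac{24}{23} \approx -1.0435$)
$X{\left(f,p \right)} = p^{2}$ ($X{\left(f,p \right)} = p p = p^{2}$)
$-2521 - X{\left(-5,E \right)} = -2521 - \left(- \frac{24}{23}\right)^{2} = -2521 - \frac{576}{529} = - \frac{1334185}{529}$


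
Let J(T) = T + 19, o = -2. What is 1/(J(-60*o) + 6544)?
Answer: 1/6683 ≈ 0.00014963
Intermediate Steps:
J(T) = 19 + T
1/(J(-60*o) + 6544) = 1/((19 - 60*(-2)) + 6544) = 1/((19 + 120) + 6544) = 1/(139 + 6544) = 1/6683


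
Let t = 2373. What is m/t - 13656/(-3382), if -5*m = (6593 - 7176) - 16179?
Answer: 109358762/20063715 ≈ 5.4506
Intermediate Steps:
m = 16762/5 (m = -((6593 - 7176) - 16179)/5 = -(-583 - 16179)/5 = -⅕*(-16762) = 16762/5 ≈ 3352.4)
m/t - 13656/(-3382) = (16762/5)/2373 - 13656/(-3382) = (16762/5)*(1/2373) - 13656*(-1/3382) = 16762/11865 + 6828/1691 = 109358762/20063715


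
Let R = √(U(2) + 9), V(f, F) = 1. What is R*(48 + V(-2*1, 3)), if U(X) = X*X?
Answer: 49*√13 ≈ 176.67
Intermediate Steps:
U(X) = X²
R = √13 (R = √(2² + 9) = √(4 + 9) = √13 ≈ 3.6056)
R*(48 + V(-2*1, 3)) = √13*(48 + 1) = √13*49 = 49*√13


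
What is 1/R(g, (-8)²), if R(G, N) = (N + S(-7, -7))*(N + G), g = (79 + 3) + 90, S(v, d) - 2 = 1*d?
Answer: 1/13924 ≈ 7.1818e-5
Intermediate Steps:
S(v, d) = 2 + d (S(v, d) = 2 + 1*d = 2 + d)
g = 172 (g = 82 + 90 = 172)
R(G, N) = (-5 + N)*(G + N) (R(G, N) = (N + (2 - 7))*(N + G) = (N - 5)*(G + N) = (-5 + N)*(G + N))
1/R(g, (-8)²) = 1/(((-8)²)² - 5*172 - 5*(-8)² + 172*(-8)²) = 1/(64² - 860 - 5*64 + 172*64) = 1/(4096 - 860 - 320 + 11008) = 1/13924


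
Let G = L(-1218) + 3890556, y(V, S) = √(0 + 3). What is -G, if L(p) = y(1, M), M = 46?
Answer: -3890556 - √3 ≈ -3.8906e+6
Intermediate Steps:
y(V, S) = √3
L(p) = √3
G = 3890556 + √3 (G = √3 + 3890556 = 3890556 + √3 ≈ 3.8906e+6)
-G = -(3890556 + √3) = -3890556 - √3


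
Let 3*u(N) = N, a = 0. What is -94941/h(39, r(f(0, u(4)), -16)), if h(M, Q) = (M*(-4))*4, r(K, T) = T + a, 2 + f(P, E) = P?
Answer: 31647/208 ≈ 152.15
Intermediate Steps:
u(N) = N/3
f(P, E) = -2 + P
r(K, T) = T (r(K, T) = T + 0 = T)
h(M, Q) = -16*M (h(M, Q) = -4*M*4 = -16*M)
-94941/h(39, r(f(0, u(4)), -16)) = -94941/((-16*39)) = -94941/(-624) = -94941*(-1/624) = 31647/208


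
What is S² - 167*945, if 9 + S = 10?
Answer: -157814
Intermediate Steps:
S = 1 (S = -9 + 10 = 1)
S² - 167*945 = 1² - 167*945 = 1 - 157815 = -157814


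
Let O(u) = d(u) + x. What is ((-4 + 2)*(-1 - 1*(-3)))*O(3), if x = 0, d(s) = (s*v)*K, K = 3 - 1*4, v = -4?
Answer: -48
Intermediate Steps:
K = -1 (K = 3 - 4 = -1)
d(s) = 4*s (d(s) = (s*(-4))*(-1) = -4*s*(-1) = 4*s)
O(u) = 4*u (O(u) = 4*u + 0 = 4*u)
((-4 + 2)*(-1 - 1*(-3)))*O(3) = ((-4 + 2)*(-1 - 1*(-3)))*(4*3) = -2*(-1 + 3)*12 = -2*2*12 = -4*12 = -48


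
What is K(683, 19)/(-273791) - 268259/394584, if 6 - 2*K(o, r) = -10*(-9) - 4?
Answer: -73431116509/108033547944 ≈ -0.67971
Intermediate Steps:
K(o, r) = -40 (K(o, r) = 3 - (-10*(-9) - 4)/2 = 3 - (90 - 4)/2 = 3 - ½*86 = 3 - 43 = -40)
K(683, 19)/(-273791) - 268259/394584 = -40/(-273791) - 268259/394584 = -40*(-1/273791) - 268259*1/394584 = 40/273791 - 268259/394584 = -73431116509/108033547944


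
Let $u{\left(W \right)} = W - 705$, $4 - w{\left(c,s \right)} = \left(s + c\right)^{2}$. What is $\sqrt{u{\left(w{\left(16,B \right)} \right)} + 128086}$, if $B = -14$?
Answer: $\sqrt{127381} \approx 356.9$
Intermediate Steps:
$w{\left(c,s \right)} = 4 - \left(c + s\right)^{2}$ ($w{\left(c,s \right)} = 4 - \left(s + c\right)^{2} = 4 - \left(c + s\right)^{2}$)
$u{\left(W \right)} = -705 + W$
$\sqrt{u{\left(w{\left(16,B \right)} \right)} + 128086} = \sqrt{\left(-705 + \left(4 - \left(16 - 14\right)^{2}\right)\right) + 128086} = \sqrt{\left(-705 + \left(4 - 2^{2}\right)\right) + 128086} = \sqrt{\left(-705 + \left(4 - 4\right)\right) + 128086} = \sqrt{\left(-705 + 0\right) + 128086} = \sqrt{-705 + 128086} = \sqrt{127381}$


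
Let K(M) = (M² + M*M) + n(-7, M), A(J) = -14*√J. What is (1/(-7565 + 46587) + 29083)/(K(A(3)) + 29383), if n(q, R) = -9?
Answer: 1134876827/1192122100 ≈ 0.95198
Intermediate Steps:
K(M) = -9 + 2*M² (K(M) = (M² + M*M) - 9 = (M² + M²) - 9 = 2*M² - 9 = -9 + 2*M²)
(1/(-7565 + 46587) + 29083)/(K(A(3)) + 29383) = (1/(-7565 + 46587) + 29083)/((-9 + 2*(-14*√3)²) + 29383) = (1/39022 + 29083)/((-9 + 2*588) + 29383) = (1/39022 + 29083)/((-9 + 1176) + 29383) = 1134876827/(39022*(1167 + 29383)) = (1134876827/39022)/30550 = (1134876827/39022)*(1/30550) = 1134876827/1192122100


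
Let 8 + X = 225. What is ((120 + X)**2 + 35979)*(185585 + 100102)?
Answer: 42723919476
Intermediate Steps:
X = 217 (X = -8 + 225 = 217)
((120 + X)**2 + 35979)*(185585 + 100102) = ((120 + 217)**2 + 35979)*(185585 + 100102) = (337**2 + 35979)*285687 = (113569 + 35979)*285687 = 149548*285687 = 42723919476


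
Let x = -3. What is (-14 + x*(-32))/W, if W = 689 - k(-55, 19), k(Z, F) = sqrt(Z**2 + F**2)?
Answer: 56498/471335 + 82*sqrt(3386)/471335 ≈ 0.12999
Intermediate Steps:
k(Z, F) = sqrt(F**2 + Z**2)
W = 689 - sqrt(3386) (W = 689 - sqrt(19**2 + (-55)**2) = 689 - sqrt(361 + 3025) = 689 - sqrt(3386) ≈ 630.81)
(-14 + x*(-32))/W = (-14 - 3*(-32))/(689 - sqrt(3386)) = (-14 + 96)/(689 - sqrt(3386)) = 82/(689 - sqrt(3386))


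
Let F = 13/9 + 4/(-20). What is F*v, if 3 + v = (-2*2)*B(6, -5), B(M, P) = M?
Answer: -168/5 ≈ -33.600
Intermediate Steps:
F = 56/45 (F = 13*(⅑) + 4*(-1/20) = 13/9 - ⅕ = 56/45 ≈ 1.2444)
v = -27 (v = -3 - 2*2*6 = -3 - 4*6 = -3 - 24 = -27)
F*v = (56/45)*(-27) = -168/5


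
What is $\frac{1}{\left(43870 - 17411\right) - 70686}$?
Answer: $- \frac{1}{44227} \approx -2.2611 \cdot 10^{-5}$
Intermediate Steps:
$\frac{1}{\left(43870 - 17411\right) - 70686} = \frac{1}{26459 - 70686} = \frac{1}{-44227} = - \frac{1}{44227}$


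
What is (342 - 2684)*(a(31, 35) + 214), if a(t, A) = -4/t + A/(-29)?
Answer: -447755270/899 ≈ -4.9806e+5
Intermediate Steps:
a(t, A) = -4/t - A/29 (a(t, A) = -4/t + A*(-1/29) = -4/t - A/29)
(342 - 2684)*(a(31, 35) + 214) = (342 - 2684)*((-4/31 - 1/29*35) + 214) = -2342*((-4*1/31 - 35/29) + 214) = -2342*((-4/31 - 35/29) + 214) = -2342*(-1201/899 + 214) = -2342*191185/899 = -447755270/899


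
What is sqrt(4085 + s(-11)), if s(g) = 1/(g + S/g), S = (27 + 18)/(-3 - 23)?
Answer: sqrt(39281294199)/3101 ≈ 63.913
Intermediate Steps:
S = -45/26 (S = 45/(-26) = 45*(-1/26) = -45/26 ≈ -1.7308)
s(g) = 1/(g - 45/(26*g))
sqrt(4085 + s(-11)) = sqrt(4085 + 26*(-11)/(-45 + 26*(-11)**2)) = sqrt(4085 + 26*(-11)/(-45 + 26*121)) = sqrt(4085 + 26*(-11)/(-45 + 3146)) = sqrt(4085 + 26*(-11)/3101) = sqrt(4085 + 26*(-11)*(1/3101)) = sqrt(4085 - 286/3101) = sqrt(12667299/3101) = sqrt(39281294199)/3101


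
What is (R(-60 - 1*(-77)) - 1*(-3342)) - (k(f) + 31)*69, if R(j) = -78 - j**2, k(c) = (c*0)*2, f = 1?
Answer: 836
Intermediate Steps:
k(c) = 0 (k(c) = 0*2 = 0)
(R(-60 - 1*(-77)) - 1*(-3342)) - (k(f) + 31)*69 = ((-78 - (-60 - 1*(-77))**2) - 1*(-3342)) - (0 + 31)*69 = ((-78 - (-60 + 77)**2) + 3342) - 31*69 = ((-78 - 1*17**2) + 3342) - 1*2139 = ((-78 - 1*289) + 3342) - 2139 = ((-78 - 289) + 3342) - 2139 = (-367 + 3342) - 2139 = 2975 - 2139 = 836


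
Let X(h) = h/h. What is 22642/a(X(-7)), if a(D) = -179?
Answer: -22642/179 ≈ -126.49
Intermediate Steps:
X(h) = 1
22642/a(X(-7)) = 22642/(-179) = 22642*(-1/179) = -22642/179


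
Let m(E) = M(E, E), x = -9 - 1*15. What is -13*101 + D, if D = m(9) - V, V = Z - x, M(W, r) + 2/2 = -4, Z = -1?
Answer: -1341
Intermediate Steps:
x = -24 (x = -9 - 15 = -24)
M(W, r) = -5 (M(W, r) = -1 - 4 = -5)
m(E) = -5
V = 23 (V = -1 - 1*(-24) = -1 + 24 = 23)
D = -28 (D = -5 - 1*23 = -5 - 23 = -28)
-13*101 + D = -13*101 - 28 = -1313 - 28 = -1341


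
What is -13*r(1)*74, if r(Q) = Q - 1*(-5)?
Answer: -5772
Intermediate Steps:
r(Q) = 5 + Q (r(Q) = Q + 5 = 5 + Q)
-13*r(1)*74 = -13*(5 + 1)*74 = -13*6*74 = -78*74 = -5772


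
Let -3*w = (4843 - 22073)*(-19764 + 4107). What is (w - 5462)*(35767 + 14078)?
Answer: -4482502631040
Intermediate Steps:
w = -89923370 (w = -(4843 - 22073)*(-19764 + 4107)/3 = -(-17230)*(-15657)/3 = -⅓*269770110 = -89923370)
(w - 5462)*(35767 + 14078) = (-89923370 - 5462)*(35767 + 14078) = -89928832*49845 = -4482502631040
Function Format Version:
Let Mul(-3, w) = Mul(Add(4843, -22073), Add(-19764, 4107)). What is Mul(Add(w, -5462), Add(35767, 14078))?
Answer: -4482502631040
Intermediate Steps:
w = -89923370 (w = Mul(Rational(-1, 3), Mul(Add(4843, -22073), Add(-19764, 4107))) = Mul(Rational(-1, 3), Mul(-17230, -15657)) = Mul(Rational(-1, 3), 269770110) = -89923370)
Mul(Add(w, -5462), Add(35767, 14078)) = Mul(Add(-89923370, -5462), Add(35767, 14078)) = Mul(-89928832, 49845) = -4482502631040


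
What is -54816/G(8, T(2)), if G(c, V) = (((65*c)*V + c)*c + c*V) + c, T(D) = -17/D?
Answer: 13704/8839 ≈ 1.5504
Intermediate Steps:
G(c, V) = c + V*c + c*(c + 65*V*c) (G(c, V) = ((65*V*c + c)*c + V*c) + c = ((c + 65*V*c)*c + V*c) + c = (c*(c + 65*V*c) + V*c) + c = (V*c + c*(c + 65*V*c)) + c = c + V*c + c*(c + 65*V*c))
-54816/G(8, T(2)) = -54816*1/(8*(1 - 17/2 + 8 + 65*(-17/2)*8)) = -54816*1/(8*(1 - 17/2 + 8 - 4420)) = -54816/(8*(-8839/2)) = -54816/(-35356) = -54816*(-1/35356) = 13704/8839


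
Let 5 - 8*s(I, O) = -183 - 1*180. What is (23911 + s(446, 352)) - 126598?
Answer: -102641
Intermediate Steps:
s(I, O) = 46 (s(I, O) = 5/8 - (-183 - 1*180)/8 = 5/8 - (-183 - 180)/8 = 5/8 - 1/8*(-363) = 5/8 + 363/8 = 46)
(23911 + s(446, 352)) - 126598 = (23911 + 46) - 126598 = 23957 - 126598 = -102641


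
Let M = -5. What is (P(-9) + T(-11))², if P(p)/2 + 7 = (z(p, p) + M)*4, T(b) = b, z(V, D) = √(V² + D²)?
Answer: 14593 - 9360*√2 ≈ 1356.0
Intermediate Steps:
z(V, D) = √(D² + V²)
P(p) = -54 + 8*√2*√(p²) (P(p) = -14 + 2*((√(p² + p²) - 5)*4) = -14 + 2*((√(2*p²) - 5)*4) = -14 + 2*((√2*√(p²) - 5)*4) = -14 + 2*((-5 + √2*√(p²))*4) = -14 + 2*(-20 + 4*√2*√(p²)) = -14 + (-40 + 8*√2*√(p²)) = -54 + 8*√2*√(p²))
(P(-9) + T(-11))² = ((-54 + 8*√2*√((-9)²)) - 11)² = ((-54 + 8*√2*√81) - 11)² = ((-54 + 8*√2*9) - 11)² = ((-54 + 72*√2) - 11)² = (-65 + 72*√2)²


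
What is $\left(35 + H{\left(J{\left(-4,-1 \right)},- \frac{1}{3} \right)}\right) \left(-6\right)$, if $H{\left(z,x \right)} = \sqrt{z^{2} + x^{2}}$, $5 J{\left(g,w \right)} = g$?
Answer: $- \frac{1076}{5} \approx -215.2$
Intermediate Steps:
$J{\left(g,w \right)} = \frac{g}{5}$
$H{\left(z,x \right)} = \sqrt{x^{2} + z^{2}}$
$\left(35 + H{\left(J{\left(-4,-1 \right)},- \frac{1}{3} \right)}\right) \left(-6\right) = \left(35 + \sqrt{\left(- \frac{1}{3}\right)^{2} + \left(\frac{1}{5} \left(-4\right)\right)^{2}}\right) \left(-6\right) = \left(35 + \sqrt{\left(\left(-1\right) \frac{1}{3}\right)^{2} + \left(- \frac{4}{5}\right)^{2}}\right) \left(-6\right) = \left(35 + \sqrt{\left(- \frac{1}{3}\right)^{2} + \frac{16}{25}}\right) \left(-6\right) = \left(35 + \sqrt{\frac{1}{9} + \frac{16}{25}}\right) \left(-6\right) = \left(35 + \sqrt{\frac{169}{225}}\right) \left(-6\right) = \left(35 + \frac{13}{15}\right) \left(-6\right) = \frac{538}{15} \left(-6\right) = - \frac{1076}{5}$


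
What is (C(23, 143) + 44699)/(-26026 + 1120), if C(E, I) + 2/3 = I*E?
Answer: -10283/5337 ≈ -1.9267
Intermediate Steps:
C(E, I) = -⅔ + E*I (C(E, I) = -⅔ + I*E = -⅔ + E*I)
(C(23, 143) + 44699)/(-26026 + 1120) = ((-⅔ + 23*143) + 44699)/(-26026 + 1120) = ((-⅔ + 3289) + 44699)/(-24906) = (9865/3 + 44699)*(-1/24906) = (143962/3)*(-1/24906) = -10283/5337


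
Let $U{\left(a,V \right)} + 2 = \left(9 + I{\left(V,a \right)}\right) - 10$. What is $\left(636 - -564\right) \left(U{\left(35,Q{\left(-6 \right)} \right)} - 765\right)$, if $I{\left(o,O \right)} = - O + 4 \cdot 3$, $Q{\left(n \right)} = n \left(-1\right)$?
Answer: $-949200$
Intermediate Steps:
$Q{\left(n \right)} = - n$
$I{\left(o,O \right)} = 12 - O$ ($I{\left(o,O \right)} = - O + 12 = 12 - O$)
$U{\left(a,V \right)} = 9 - a$ ($U{\left(a,V \right)} = -2 + \left(\left(9 - \left(-12 + a\right)\right) - 10\right) = -2 - \left(-11 + a\right) = 9 - a$)
$\left(636 - -564\right) \left(U{\left(35,Q{\left(-6 \right)} \right)} - 765\right) = \left(636 - -564\right) \left(\left(9 - 35\right) - 765\right) = \left(636 + 564\right) \left(\left(9 - 35\right) - 765\right) = 1200 \left(-26 - 765\right) = 1200 \left(-791\right) = -949200$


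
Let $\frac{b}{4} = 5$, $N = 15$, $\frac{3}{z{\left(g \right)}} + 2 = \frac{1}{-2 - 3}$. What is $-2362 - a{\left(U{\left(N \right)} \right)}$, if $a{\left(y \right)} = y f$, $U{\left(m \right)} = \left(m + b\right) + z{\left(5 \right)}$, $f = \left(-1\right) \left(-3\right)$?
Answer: $- \frac{27092}{11} \approx -2462.9$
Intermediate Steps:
$z{\left(g \right)} = - \frac{15}{11}$ ($z{\left(g \right)} = \frac{3}{-2 + \frac{1}{-2 - 3}} = \frac{3}{-2 + \frac{1}{-5}} = \frac{3}{-2 - \frac{1}{5}} = \frac{3}{- \frac{11}{5}} = 3 \left(- \frac{5}{11}\right) = - \frac{15}{11}$)
$b = 20$ ($b = 4 \cdot 5 = 20$)
$f = 3$
$U{\left(m \right)} = \frac{205}{11} + m$ ($U{\left(m \right)} = \left(m + 20\right) - \frac{15}{11} = \left(20 + m\right) - \frac{15}{11} = \frac{205}{11} + m$)
$a{\left(y \right)} = 3 y$ ($a{\left(y \right)} = y 3 = 3 y$)
$-2362 - a{\left(U{\left(N \right)} \right)} = -2362 - 3 \left(\frac{205}{11} + 15\right) = -2362 - 3 \cdot \frac{370}{11} = -2362 - \frac{1110}{11} = - \frac{27092}{11}$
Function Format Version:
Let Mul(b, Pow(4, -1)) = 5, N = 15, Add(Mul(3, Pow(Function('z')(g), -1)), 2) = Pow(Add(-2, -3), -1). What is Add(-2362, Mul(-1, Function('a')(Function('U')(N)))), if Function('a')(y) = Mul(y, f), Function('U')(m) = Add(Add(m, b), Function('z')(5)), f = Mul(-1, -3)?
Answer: Rational(-27092, 11) ≈ -2462.9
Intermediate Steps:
Function('z')(g) = Rational(-15, 11) (Function('z')(g) = Mul(3, Pow(Add(-2, Pow(Add(-2, -3), -1)), -1)) = Mul(3, Pow(Add(-2, Pow(-5, -1)), -1)) = Mul(3, Pow(Add(-2, Rational(-1, 5)), -1)) = Mul(3, Pow(Rational(-11, 5), -1)) = Mul(3, Rational(-5, 11)) = Rational(-15, 11))
b = 20 (b = Mul(4, 5) = 20)
f = 3
Function('U')(m) = Add(Rational(205, 11), m) (Function('U')(m) = Add(Add(m, 20), Rational(-15, 11)) = Add(Add(20, m), Rational(-15, 11)) = Add(Rational(205, 11), m))
Function('a')(y) = Mul(3, y) (Function('a')(y) = Mul(y, 3) = Mul(3, y))
Add(-2362, Mul(-1, Function('a')(Function('U')(N)))) = Add(-2362, Mul(-1, Mul(3, Add(Rational(205, 11), 15)))) = Add(-2362, Mul(-1, Mul(3, Rational(370, 11)))) = Add(-2362, Mul(-1, Rational(1110, 11))) = Add(-2362, Rational(-1110, 11)) = Rational(-27092, 11)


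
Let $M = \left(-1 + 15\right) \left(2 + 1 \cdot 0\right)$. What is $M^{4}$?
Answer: $614656$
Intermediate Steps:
$M = 28$ ($M = 14 \left(2 + 0\right) = 14 \cdot 2 = 28$)
$M^{4} = 28^{4} = 614656$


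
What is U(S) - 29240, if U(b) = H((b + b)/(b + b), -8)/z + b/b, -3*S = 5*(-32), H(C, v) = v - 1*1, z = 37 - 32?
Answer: -146204/5 ≈ -29241.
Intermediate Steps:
z = 5
H(C, v) = -1 + v (H(C, v) = v - 1 = -1 + v)
S = 160/3 (S = -5*(-32)/3 = -⅓*(-160) = 160/3 ≈ 53.333)
U(b) = -⅘ (U(b) = (-1 - 8)/5 + b/b = -9*⅕ + 1 = -9/5 + 1 = -⅘)
U(S) - 29240 = -⅘ - 29240 = -146204/5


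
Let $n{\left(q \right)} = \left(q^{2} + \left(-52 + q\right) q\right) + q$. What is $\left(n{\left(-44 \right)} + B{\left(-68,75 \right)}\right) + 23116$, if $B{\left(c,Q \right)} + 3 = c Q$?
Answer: $24129$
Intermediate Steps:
$n{\left(q \right)} = q + q^{2} + q \left(-52 + q\right)$ ($n{\left(q \right)} = \left(q^{2} + q \left(-52 + q\right)\right) + q = q + q^{2} + q \left(-52 + q\right)$)
$B{\left(c,Q \right)} = -3 + Q c$ ($B{\left(c,Q \right)} = -3 + c Q = -3 + Q c$)
$\left(n{\left(-44 \right)} + B{\left(-68,75 \right)}\right) + 23116 = \left(- 44 \left(-51 + 2 \left(-44\right)\right) + \left(-3 + 75 \left(-68\right)\right)\right) + 23116 = \left(- 44 \left(-51 - 88\right) - 5103\right) + 23116 = \left(\left(-44\right) \left(-139\right) - 5103\right) + 23116 = \left(6116 - 5103\right) + 23116 = 1013 + 23116 = 24129$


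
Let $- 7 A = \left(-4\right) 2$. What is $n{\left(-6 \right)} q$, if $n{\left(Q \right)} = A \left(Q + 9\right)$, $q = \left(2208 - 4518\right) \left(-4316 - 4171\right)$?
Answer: $67217040$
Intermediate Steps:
$A = \frac{8}{7}$ ($A = - \frac{\left(-4\right) 2}{7} = \left(- \frac{1}{7}\right) \left(-8\right) = \frac{8}{7} \approx 1.1429$)
$q = 19604970$ ($q = \left(-2310\right) \left(-8487\right) = 19604970$)
$n{\left(Q \right)} = \frac{72}{7} + \frac{8 Q}{7}$ ($n{\left(Q \right)} = \frac{8 \left(Q + 9\right)}{7} = \frac{8 \left(9 + Q\right)}{7} = \frac{72}{7} + \frac{8 Q}{7}$)
$n{\left(-6 \right)} q = \left(\frac{72}{7} + \frac{8}{7} \left(-6\right)\right) 19604970 = \left(\frac{72}{7} - \frac{48}{7}\right) 19604970 = \frac{24}{7} \cdot 19604970 = 67217040$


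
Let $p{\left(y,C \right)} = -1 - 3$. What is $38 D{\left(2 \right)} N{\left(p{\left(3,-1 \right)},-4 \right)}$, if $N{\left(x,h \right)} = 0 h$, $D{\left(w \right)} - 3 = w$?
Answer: $0$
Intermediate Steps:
$D{\left(w \right)} = 3 + w$
$p{\left(y,C \right)} = -4$ ($p{\left(y,C \right)} = -1 - 3 = -4$)
$N{\left(x,h \right)} = 0$
$38 D{\left(2 \right)} N{\left(p{\left(3,-1 \right)},-4 \right)} = 38 \left(3 + 2\right) 0 = 38 \cdot 5 \cdot 0 = 190 \cdot 0 = 0$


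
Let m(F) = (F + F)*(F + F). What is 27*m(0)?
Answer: 0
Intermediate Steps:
m(F) = 4*F² (m(F) = (2*F)*(2*F) = 4*F²)
27*m(0) = 27*(4*0²) = 27*(4*0) = 27*0 = 0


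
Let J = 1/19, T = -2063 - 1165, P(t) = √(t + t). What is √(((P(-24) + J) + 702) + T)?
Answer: √(-911867 + 1444*I*√3)/19 ≈ 0.068925 + 50.259*I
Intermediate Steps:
P(t) = √2*√t (P(t) = √(2*t) = √2*√t)
T = -3228
J = 1/19 ≈ 0.052632
√(((P(-24) + J) + 702) + T) = √(((√2*√(-24) + 1/19) + 702) - 3228) = √(((√2*(2*I*√6) + 1/19) + 702) - 3228) = √(((4*I*√3 + 1/19) + 702) - 3228) = √(((1/19 + 4*I*√3) + 702) - 3228) = √((13339/19 + 4*I*√3) - 3228) = √(-47993/19 + 4*I*√3)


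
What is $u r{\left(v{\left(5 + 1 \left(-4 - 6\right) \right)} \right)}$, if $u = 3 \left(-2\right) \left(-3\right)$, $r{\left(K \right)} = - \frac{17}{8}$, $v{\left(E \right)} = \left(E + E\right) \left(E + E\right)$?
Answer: $- \frac{153}{4} \approx -38.25$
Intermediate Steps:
$v{\left(E \right)} = 4 E^{2}$ ($v{\left(E \right)} = 2 E 2 E = 4 E^{2}$)
$r{\left(K \right)} = - \frac{17}{8}$ ($r{\left(K \right)} = \left(-17\right) \frac{1}{8} = - \frac{17}{8}$)
$u = 18$ ($u = \left(-6\right) \left(-3\right) = 18$)
$u r{\left(v{\left(5 + 1 \left(-4 - 6\right) \right)} \right)} = 18 \left(- \frac{17}{8}\right) = - \frac{153}{4}$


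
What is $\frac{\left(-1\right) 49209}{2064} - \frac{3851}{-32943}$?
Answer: $- \frac{537714541}{22664784} \approx -23.725$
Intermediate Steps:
$\frac{\left(-1\right) 49209}{2064} - \frac{3851}{-32943} = \left(-49209\right) \frac{1}{2064} - - \frac{3851}{32943} = - \frac{16403}{688} + \frac{3851}{32943} = - \frac{537714541}{22664784}$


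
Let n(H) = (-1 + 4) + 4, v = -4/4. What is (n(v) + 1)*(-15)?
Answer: -120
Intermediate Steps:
v = -1 (v = -4*1/4 = -1)
n(H) = 7 (n(H) = 3 + 4 = 7)
(n(v) + 1)*(-15) = (7 + 1)*(-15) = 8*(-15) = -120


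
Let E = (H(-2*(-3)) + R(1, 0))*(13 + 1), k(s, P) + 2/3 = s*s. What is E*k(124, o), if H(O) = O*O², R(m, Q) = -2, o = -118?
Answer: 138193496/3 ≈ 4.6065e+7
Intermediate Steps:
k(s, P) = -⅔ + s² (k(s, P) = -⅔ + s*s = -⅔ + s²)
H(O) = O³
E = 2996 (E = ((-2*(-3))³ - 2)*(13 + 1) = (6³ - 2)*14 = (216 - 2)*14 = 214*14 = 2996)
E*k(124, o) = 2996*(-⅔ + 124²) = 2996*(-⅔ + 15376) = 2996*(46126/3) = 138193496/3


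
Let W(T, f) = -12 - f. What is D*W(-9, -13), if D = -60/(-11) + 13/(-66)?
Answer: 347/66 ≈ 5.2576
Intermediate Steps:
D = 347/66 (D = -60*(-1/11) + 13*(-1/66) = 60/11 - 13/66 = 347/66 ≈ 5.2576)
D*W(-9, -13) = 347*(-12 - 1*(-13))/66 = 347*(-12 + 13)/66 = (347/66)*1 = 347/66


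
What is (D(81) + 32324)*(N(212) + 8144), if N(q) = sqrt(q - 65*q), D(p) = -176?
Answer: 261813312 + 514368*I*sqrt(53) ≈ 2.6181e+8 + 3.7447e+6*I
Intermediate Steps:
N(q) = 8*sqrt(-q) (N(q) = sqrt(-64*q) = 8*sqrt(-q))
(D(81) + 32324)*(N(212) + 8144) = (-176 + 32324)*(8*sqrt(-1*212) + 8144) = 32148*(8*sqrt(-212) + 8144) = 32148*(8*(2*I*sqrt(53)) + 8144) = 32148*(16*I*sqrt(53) + 8144) = 32148*(8144 + 16*I*sqrt(53)) = 261813312 + 514368*I*sqrt(53)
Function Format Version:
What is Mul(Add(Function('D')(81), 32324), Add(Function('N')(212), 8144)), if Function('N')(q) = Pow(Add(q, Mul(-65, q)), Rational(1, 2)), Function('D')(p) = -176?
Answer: Add(261813312, Mul(514368, I, Pow(53, Rational(1, 2)))) ≈ Add(2.6181e+8, Mul(3.7447e+6, I))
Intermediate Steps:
Function('N')(q) = Mul(8, Pow(Mul(-1, q), Rational(1, 2))) (Function('N')(q) = Pow(Mul(-64, q), Rational(1, 2)) = Mul(8, Pow(Mul(-1, q), Rational(1, 2))))
Mul(Add(Function('D')(81), 32324), Add(Function('N')(212), 8144)) = Mul(Add(-176, 32324), Add(Mul(8, Pow(Mul(-1, 212), Rational(1, 2))), 8144)) = Mul(32148, Add(Mul(8, Pow(-212, Rational(1, 2))), 8144)) = Mul(32148, Add(Mul(8, Mul(2, I, Pow(53, Rational(1, 2)))), 8144)) = Mul(32148, Add(Mul(16, I, Pow(53, Rational(1, 2))), 8144)) = Mul(32148, Add(8144, Mul(16, I, Pow(53, Rational(1, 2))))) = Add(261813312, Mul(514368, I, Pow(53, Rational(1, 2))))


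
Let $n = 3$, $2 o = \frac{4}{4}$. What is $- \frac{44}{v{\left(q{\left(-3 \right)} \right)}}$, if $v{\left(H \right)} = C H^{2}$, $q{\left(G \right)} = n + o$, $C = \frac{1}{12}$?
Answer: $- \frac{2112}{49} \approx -43.102$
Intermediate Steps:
$C = \frac{1}{12} \approx 0.083333$
$o = \frac{1}{2}$ ($o = \frac{4 \cdot \frac{1}{4}}{2} = \frac{1}{2} \cdot 1 = \frac{1}{2} \approx 0.5$)
$q{\left(G \right)} = \frac{7}{2}$ ($q{\left(G \right)} = 3 + \frac{1}{2} = \frac{7}{2}$)
$v{\left(H \right)} = \frac{H^{2}}{12}$
$- \frac{44}{v{\left(q{\left(-3 \right)} \right)}} = - \frac{44}{\frac{1}{12} \left(\frac{7}{2}\right)^{2}} = - \frac{44}{\frac{1}{12} \cdot \frac{49}{4}} = - \frac{44}{\frac{49}{48}} = \left(-44\right) \frac{48}{49} = - \frac{2112}{49}$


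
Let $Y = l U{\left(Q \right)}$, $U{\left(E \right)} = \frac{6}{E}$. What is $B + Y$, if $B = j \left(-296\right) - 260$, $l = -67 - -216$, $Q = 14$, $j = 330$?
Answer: $- \frac{685133}{7} \approx -97876.0$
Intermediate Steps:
$l = 149$ ($l = -67 + 216 = 149$)
$Y = \frac{447}{7}$ ($Y = 149 \cdot \frac{6}{14} = 149 \cdot 6 \cdot \frac{1}{14} = 149 \cdot \frac{3}{7} = \frac{447}{7} \approx 63.857$)
$B = -97940$ ($B = 330 \left(-296\right) - 260 = -97680 - 260 = -97940$)
$B + Y = -97940 + \frac{447}{7} = - \frac{685133}{7}$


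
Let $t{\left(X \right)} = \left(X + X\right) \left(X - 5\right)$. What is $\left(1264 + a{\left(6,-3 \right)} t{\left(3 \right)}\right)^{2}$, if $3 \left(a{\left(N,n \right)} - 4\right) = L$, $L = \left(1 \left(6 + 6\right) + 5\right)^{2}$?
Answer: $3600$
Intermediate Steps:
$t{\left(X \right)} = 2 X \left(-5 + X\right)$
$L = 289$ ($L = \left(1 \cdot 12 + 5\right)^{2} = \left(12 + 5\right)^{2} = 17^{2} = 289$)
$a{\left(N,n \right)} = \frac{301}{3}$ ($a{\left(N,n \right)} = 4 + \frac{1}{3} \cdot 289 = 4 + \frac{289}{3} = \frac{301}{3}$)
$\left(1264 + a{\left(6,-3 \right)} t{\left(3 \right)}\right)^{2} = \left(1264 + \frac{301 \cdot 2 \cdot 3 \left(-5 + 3\right)}{3}\right)^{2} = \left(1264 + \frac{301 \cdot 2 \cdot 3 \left(-2\right)}{3}\right)^{2} = \left(1264 + \frac{301}{3} \left(-12\right)\right)^{2} = \left(1264 - 1204\right)^{2} = 60^{2} = 3600$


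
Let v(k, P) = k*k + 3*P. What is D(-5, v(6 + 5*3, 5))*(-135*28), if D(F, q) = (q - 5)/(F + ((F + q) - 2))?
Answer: -142065/37 ≈ -3839.6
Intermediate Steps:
v(k, P) = k² + 3*P
D(F, q) = (-5 + q)/(-2 + q + 2*F) (D(F, q) = (-5 + q)/(F + (-2 + F + q)) = (-5 + q)/(-2 + q + 2*F))
D(-5, v(6 + 5*3, 5))*(-135*28) = ((-5 + ((6 + 5*3)² + 3*5))/(-2 + ((6 + 5*3)² + 3*5) + 2*(-5)))*(-135*28) = ((-5 + ((6 + 15)² + 15))/(-2 + ((6 + 15)² + 15) - 10))*(-3780) = ((-5 + (21² + 15))/(-2 + (21² + 15) - 10))*(-3780) = ((-5 + (441 + 15))/(-2 + (441 + 15) - 10))*(-3780) = ((-5 + 456)/(-2 + 456 - 10))*(-3780) = (451/444)*(-3780) = -142065/37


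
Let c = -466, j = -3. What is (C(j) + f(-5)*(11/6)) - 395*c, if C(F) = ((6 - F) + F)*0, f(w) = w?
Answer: 1104365/6 ≈ 1.8406e+5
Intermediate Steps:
C(F) = 0 (C(F) = 6*0 = 0)
(C(j) + f(-5)*(11/6)) - 395*c = (0 - 55/6) - 395*(-466) = (0 - 55/6) + 184070 = -55/6 + 184070 = 1104365/6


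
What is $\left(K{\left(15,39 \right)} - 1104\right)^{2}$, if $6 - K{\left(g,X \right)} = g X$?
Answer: $2832489$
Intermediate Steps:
$K{\left(g,X \right)} = 6 - X g$ ($K{\left(g,X \right)} = 6 - g X = 6 - X g$)
$\left(K{\left(15,39 \right)} - 1104\right)^{2} = \left(\left(6 - 39 \cdot 15\right) - 1104\right)^{2} = \left(\left(6 - 585\right) - 1104\right)^{2} = \left(-579 - 1104\right)^{2} = \left(-1683\right)^{2} = 2832489$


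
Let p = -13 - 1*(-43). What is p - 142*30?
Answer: -4230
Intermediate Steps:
p = 30 (p = -13 + 43 = 30)
p - 142*30 = 30 - 142*30 = 30 - 4260 = -4230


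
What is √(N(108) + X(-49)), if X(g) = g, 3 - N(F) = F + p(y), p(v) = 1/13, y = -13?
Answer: I*√26039/13 ≈ 12.413*I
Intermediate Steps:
p(v) = 1/13
N(F) = 38/13 - F (N(F) = 3 - (F + 1/13) = 3 - (1/13 + F) = 3 + (-1/13 - F) = 38/13 - F)
√(N(108) + X(-49)) = √((38/13 - 1*108) - 49) = √((38/13 - 108) - 49) = √(-1366/13 - 49) = √(-2003/13) = I*√26039/13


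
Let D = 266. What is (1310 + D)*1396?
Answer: 2200096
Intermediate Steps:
(1310 + D)*1396 = (1310 + 266)*1396 = 1576*1396 = 2200096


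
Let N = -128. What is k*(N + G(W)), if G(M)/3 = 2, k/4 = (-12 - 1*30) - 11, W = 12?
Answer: 25864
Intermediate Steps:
k = -212 (k = 4*((-12 - 1*30) - 11) = 4*((-12 - 30) - 11) = 4*(-42 - 11) = 4*(-53) = -212)
G(M) = 6 (G(M) = 3*2 = 6)
k*(N + G(W)) = -212*(-128 + 6) = -212*(-122) = 25864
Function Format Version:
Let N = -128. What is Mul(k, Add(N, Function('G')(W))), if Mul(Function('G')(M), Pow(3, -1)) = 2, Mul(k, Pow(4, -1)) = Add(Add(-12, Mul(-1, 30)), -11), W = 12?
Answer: 25864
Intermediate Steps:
k = -212 (k = Mul(4, Add(Add(-12, Mul(-1, 30)), -11)) = Mul(4, Add(Add(-12, -30), -11)) = Mul(4, Add(-42, -11)) = Mul(4, -53) = -212)
Function('G')(M) = 6 (Function('G')(M) = Mul(3, 2) = 6)
Mul(k, Add(N, Function('G')(W))) = Mul(-212, Add(-128, 6)) = Mul(-212, -122) = 25864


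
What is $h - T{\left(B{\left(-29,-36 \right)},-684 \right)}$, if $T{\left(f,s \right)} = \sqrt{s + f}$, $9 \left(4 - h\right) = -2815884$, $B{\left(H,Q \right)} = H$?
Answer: $312880 - i \sqrt{713} \approx 3.1288 \cdot 10^{5} - 26.702 i$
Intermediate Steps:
$h = 312880$ ($h = 4 - -312876 = 4 + 312876 = 312880$)
$T{\left(f,s \right)} = \sqrt{f + s}$
$h - T{\left(B{\left(-29,-36 \right)},-684 \right)} = 312880 - \sqrt{-29 - 684} = 312880 - \sqrt{-713} = 312880 - i \sqrt{713}$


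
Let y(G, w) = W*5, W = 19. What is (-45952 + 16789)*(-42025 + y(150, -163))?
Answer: 1222804590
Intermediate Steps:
y(G, w) = 95 (y(G, w) = 19*5 = 95)
(-45952 + 16789)*(-42025 + y(150, -163)) = (-45952 + 16789)*(-42025 + 95) = -29163*(-41930) = 1222804590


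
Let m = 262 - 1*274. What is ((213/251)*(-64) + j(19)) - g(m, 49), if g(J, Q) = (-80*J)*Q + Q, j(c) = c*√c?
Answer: -11832971/251 + 19*√19 ≈ -47061.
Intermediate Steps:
j(c) = c^(3/2)
m = -12 (m = 262 - 274 = -12)
g(J, Q) = Q - 80*J*Q (g(J, Q) = -80*J*Q + Q = Q - 80*J*Q)
((213/251)*(-64) + j(19)) - g(m, 49) = ((213/251)*(-64) + 19^(3/2)) - 49*(1 - 80*(-12)) = ((213*(1/251))*(-64) + 19*√19) - 49*(1 + 960) = ((213/251)*(-64) + 19*√19) - 49*961 = (-13632/251 + 19*√19) - 1*47089 = (-13632/251 + 19*√19) - 47089 = -11832971/251 + 19*√19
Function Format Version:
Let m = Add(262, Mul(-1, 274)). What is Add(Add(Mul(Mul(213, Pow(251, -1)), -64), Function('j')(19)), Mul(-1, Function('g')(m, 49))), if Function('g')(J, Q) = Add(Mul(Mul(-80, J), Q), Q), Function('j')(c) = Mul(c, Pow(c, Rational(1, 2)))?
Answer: Add(Rational(-11832971, 251), Mul(19, Pow(19, Rational(1, 2)))) ≈ -47061.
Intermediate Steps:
Function('j')(c) = Pow(c, Rational(3, 2))
m = -12 (m = Add(262, -274) = -12)
Function('g')(J, Q) = Add(Q, Mul(-80, J, Q)) (Function('g')(J, Q) = Add(Mul(-80, J, Q), Q) = Add(Q, Mul(-80, J, Q)))
Add(Add(Mul(Mul(213, Pow(251, -1)), -64), Function('j')(19)), Mul(-1, Function('g')(m, 49))) = Add(Add(Mul(Mul(213, Pow(251, -1)), -64), Pow(19, Rational(3, 2))), Mul(-1, Mul(49, Add(1, Mul(-80, -12))))) = Add(Add(Mul(Mul(213, Rational(1, 251)), -64), Mul(19, Pow(19, Rational(1, 2)))), Mul(-1, Mul(49, Add(1, 960)))) = Add(Add(Mul(Rational(213, 251), -64), Mul(19, Pow(19, Rational(1, 2)))), Mul(-1, Mul(49, 961))) = Add(Add(Rational(-13632, 251), Mul(19, Pow(19, Rational(1, 2)))), Mul(-1, 47089)) = Add(Add(Rational(-13632, 251), Mul(19, Pow(19, Rational(1, 2)))), -47089) = Add(Rational(-11832971, 251), Mul(19, Pow(19, Rational(1, 2))))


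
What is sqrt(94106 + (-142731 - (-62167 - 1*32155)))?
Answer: sqrt(45697) ≈ 213.77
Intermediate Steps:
sqrt(94106 + (-142731 - (-62167 - 1*32155))) = sqrt(94106 + (-142731 - (-62167 - 32155))) = sqrt(94106 + (-142731 - 1*(-94322))) = sqrt(94106 + (-142731 + 94322)) = sqrt(94106 - 48409) = sqrt(45697)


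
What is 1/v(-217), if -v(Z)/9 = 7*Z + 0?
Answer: 1/13671 ≈ 7.3148e-5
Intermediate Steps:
v(Z) = -63*Z (v(Z) = -9*(7*Z + 0) = -63*Z)
1/v(-217) = 1/(-63*(-217)) = 1/13671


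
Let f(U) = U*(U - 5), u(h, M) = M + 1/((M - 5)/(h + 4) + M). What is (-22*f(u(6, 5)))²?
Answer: 327184/625 ≈ 523.49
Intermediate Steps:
u(h, M) = M + 1/(M + (-5 + M)/(4 + h)) (u(h, M) = M + 1/((-5 + M)/(4 + h) + M) = M + 1/(M + (-5 + M)/(4 + h)))
f(U) = U*(-5 + U)
(-22*f(u(6, 5)))² = (-22*(4 + 6 - 5*5 + 5*5² + 6*5²)/(-5 + 5*5 + 5*6)*(-5 + (4 + 6 - 5*5 + 5*5² + 6*5²)/(-5 + 5*5 + 5*6)))² = (-22*(4 + 6 - 25 + 5*25 + 6*25)/(-5 + 25 + 30)*(-5 + (4 + 6 - 25 + 5*25 + 6*25)/(-5 + 25 + 30)))² = (-22*(4 + 6 - 25 + 125 + 150)/50*(-5 + (4 + 6 - 25 + 125 + 150)/50))² = (-22*(1/50)*260*(-5 + (1/50)*260))² = (-572*(-5 + 26/5)/5)² = (-572/(5*5))² = (-22*26/25)² = (-572/25)² = 327184/625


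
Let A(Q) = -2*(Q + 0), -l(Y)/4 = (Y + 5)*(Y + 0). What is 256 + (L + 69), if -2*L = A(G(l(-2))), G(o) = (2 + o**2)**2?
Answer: 334409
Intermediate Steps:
l(Y) = -4*Y*(5 + Y) (l(Y) = -4*(Y + 5)*(Y + 0) = -4*(5 + Y)*Y = -4*Y*(5 + Y))
A(Q) = -2*Q
L = 334084 (L = -(-1)*(2 + (-4*(-2)*(5 - 2))**2)**2 = -(-1)*(2 + (-4*(-2)*3)**2)**2 = -(-1)*(2 + 24**2)**2 = -(-1)*(2 + 576)**2 = -(-1)*578**2 = -(-1)*334084 = -1/2*(-668168) = 334084)
256 + (L + 69) = 256 + (334084 + 69) = 256 + 334153 = 334409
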